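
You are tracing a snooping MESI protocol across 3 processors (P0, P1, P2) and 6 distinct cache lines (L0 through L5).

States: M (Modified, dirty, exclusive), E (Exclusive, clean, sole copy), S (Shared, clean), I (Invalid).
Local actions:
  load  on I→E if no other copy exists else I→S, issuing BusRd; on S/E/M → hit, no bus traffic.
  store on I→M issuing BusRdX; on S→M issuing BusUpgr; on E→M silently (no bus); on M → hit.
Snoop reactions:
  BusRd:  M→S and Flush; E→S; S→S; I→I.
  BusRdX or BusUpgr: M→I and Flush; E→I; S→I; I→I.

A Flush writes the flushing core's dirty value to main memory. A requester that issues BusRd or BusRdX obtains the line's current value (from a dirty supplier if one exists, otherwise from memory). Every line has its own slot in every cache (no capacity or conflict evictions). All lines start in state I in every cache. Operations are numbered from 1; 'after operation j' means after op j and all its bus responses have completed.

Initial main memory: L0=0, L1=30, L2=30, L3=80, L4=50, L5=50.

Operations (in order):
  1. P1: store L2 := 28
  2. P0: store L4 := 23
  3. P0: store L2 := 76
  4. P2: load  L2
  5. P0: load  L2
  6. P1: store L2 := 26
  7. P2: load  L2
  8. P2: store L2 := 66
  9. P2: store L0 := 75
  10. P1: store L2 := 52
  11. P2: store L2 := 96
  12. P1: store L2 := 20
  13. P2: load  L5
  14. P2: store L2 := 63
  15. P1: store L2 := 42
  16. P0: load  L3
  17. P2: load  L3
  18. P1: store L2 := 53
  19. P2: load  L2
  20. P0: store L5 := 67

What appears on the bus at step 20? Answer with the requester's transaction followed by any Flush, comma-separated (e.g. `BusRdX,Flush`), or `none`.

bus = BusRdX

1. P1: store L2 := 28  bus=[BusRdX]  L2: P0=I P1=M P2=I  mem[L2]=30
2. P0: store L4 := 23  bus=[BusRdX]  L4: P0=M P1=I P2=I  mem[L4]=50
3. P0: store L2 := 76  bus=[BusRdX,Flush]  L2: P0=M P1=I P2=I  mem[L2]=28
4. P2: load  L2  bus=[BusRd,Flush]  L2: P0=S P1=I P2=S  mem[L2]=76
5. P0: load  L2  bus=[-]  L2: P0=S P1=I P2=S  mem[L2]=76
6. P1: store L2 := 26  bus=[BusRdX]  L2: P0=I P1=M P2=I  mem[L2]=76
7. P2: load  L2  bus=[BusRd,Flush]  L2: P0=I P1=S P2=S  mem[L2]=26
8. P2: store L2 := 66  bus=[BusUpgr]  L2: P0=I P1=I P2=M  mem[L2]=26
9. P2: store L0 := 75  bus=[BusRdX]  L0: P0=I P1=I P2=M  mem[L0]=0
10. P1: store L2 := 52  bus=[BusRdX,Flush]  L2: P0=I P1=M P2=I  mem[L2]=66
11. P2: store L2 := 96  bus=[BusRdX,Flush]  L2: P0=I P1=I P2=M  mem[L2]=52
12. P1: store L2 := 20  bus=[BusRdX,Flush]  L2: P0=I P1=M P2=I  mem[L2]=96
13. P2: load  L5  bus=[BusRd]  L5: P0=I P1=I P2=E  mem[L5]=50
14. P2: store L2 := 63  bus=[BusRdX,Flush]  L2: P0=I P1=I P2=M  mem[L2]=20
15. P1: store L2 := 42  bus=[BusRdX,Flush]  L2: P0=I P1=M P2=I  mem[L2]=63
16. P0: load  L3  bus=[BusRd]  L3: P0=E P1=I P2=I  mem[L3]=80
17. P2: load  L3  bus=[BusRd]  L3: P0=S P1=I P2=S  mem[L3]=80
18. P1: store L2 := 53  bus=[-]  L2: P0=I P1=M P2=I  mem[L2]=63
19. P2: load  L2  bus=[BusRd,Flush]  L2: P0=I P1=S P2=S  mem[L2]=53
20. P0: store L5 := 67  bus=[BusRdX]  L5: P0=M P1=I P2=I  mem[L5]=50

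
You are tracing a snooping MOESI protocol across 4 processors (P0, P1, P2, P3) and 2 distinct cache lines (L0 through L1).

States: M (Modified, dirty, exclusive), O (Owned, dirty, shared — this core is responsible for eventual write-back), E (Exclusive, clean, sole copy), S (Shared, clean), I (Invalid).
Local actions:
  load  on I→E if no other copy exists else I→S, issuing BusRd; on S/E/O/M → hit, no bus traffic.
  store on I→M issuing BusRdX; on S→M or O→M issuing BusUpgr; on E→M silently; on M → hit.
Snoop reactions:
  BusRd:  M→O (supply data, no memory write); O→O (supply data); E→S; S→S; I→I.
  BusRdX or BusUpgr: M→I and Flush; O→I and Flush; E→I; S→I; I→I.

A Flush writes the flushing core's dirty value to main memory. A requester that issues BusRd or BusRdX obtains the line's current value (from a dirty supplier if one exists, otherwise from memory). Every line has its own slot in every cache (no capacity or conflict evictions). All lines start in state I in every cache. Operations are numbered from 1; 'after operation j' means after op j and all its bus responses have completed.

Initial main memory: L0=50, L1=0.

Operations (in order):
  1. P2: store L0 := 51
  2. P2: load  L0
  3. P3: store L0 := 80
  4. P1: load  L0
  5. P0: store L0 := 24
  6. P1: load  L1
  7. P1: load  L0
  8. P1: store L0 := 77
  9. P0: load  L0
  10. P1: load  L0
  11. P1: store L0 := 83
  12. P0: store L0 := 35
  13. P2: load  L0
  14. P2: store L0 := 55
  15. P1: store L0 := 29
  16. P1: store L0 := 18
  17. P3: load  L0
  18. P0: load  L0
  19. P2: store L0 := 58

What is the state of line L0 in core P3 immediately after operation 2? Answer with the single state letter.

state = I

[1] P2: store L0 := 51 | P0:I, P1:I, P2:M(51), P3:I | bus: BusRdX
[2] P2: load  L0 | P0:I, P1:I, P2:M(51), P3:I | bus: none
[3] P3: store L0 := 80 | P0:I, P1:I, P2:I, P3:M(80) | bus: BusRdX,Flush
[4] P1: load  L0 | P0:I, P1:S(80), P2:I, P3:O(80) | bus: BusRd
[5] P0: store L0 := 24 | P0:M(24), P1:I, P2:I, P3:I | bus: BusRdX,Flush
[6] P1: load  L1 | P0:I, P1:E(0), P2:I, P3:I | bus: BusRd
[7] P1: load  L0 | P0:O(24), P1:S(24), P2:I, P3:I | bus: BusRd
[8] P1: store L0 := 77 | P0:I, P1:M(77), P2:I, P3:I | bus: BusUpgr,Flush
[9] P0: load  L0 | P0:S(77), P1:O(77), P2:I, P3:I | bus: BusRd
[10] P1: load  L0 | P0:S(77), P1:O(77), P2:I, P3:I | bus: none
[11] P1: store L0 := 83 | P0:I, P1:M(83), P2:I, P3:I | bus: BusUpgr
[12] P0: store L0 := 35 | P0:M(35), P1:I, P2:I, P3:I | bus: BusRdX,Flush
[13] P2: load  L0 | P0:O(35), P1:I, P2:S(35), P3:I | bus: BusRd
[14] P2: store L0 := 55 | P0:I, P1:I, P2:M(55), P3:I | bus: BusUpgr,Flush
[15] P1: store L0 := 29 | P0:I, P1:M(29), P2:I, P3:I | bus: BusRdX,Flush
[16] P1: store L0 := 18 | P0:I, P1:M(18), P2:I, P3:I | bus: none
[17] P3: load  L0 | P0:I, P1:O(18), P2:I, P3:S(18) | bus: BusRd
[18] P0: load  L0 | P0:S(18), P1:O(18), P2:I, P3:S(18) | bus: BusRd
[19] P2: store L0 := 58 | P0:I, P1:I, P2:M(58), P3:I | bus: BusRdX,Flush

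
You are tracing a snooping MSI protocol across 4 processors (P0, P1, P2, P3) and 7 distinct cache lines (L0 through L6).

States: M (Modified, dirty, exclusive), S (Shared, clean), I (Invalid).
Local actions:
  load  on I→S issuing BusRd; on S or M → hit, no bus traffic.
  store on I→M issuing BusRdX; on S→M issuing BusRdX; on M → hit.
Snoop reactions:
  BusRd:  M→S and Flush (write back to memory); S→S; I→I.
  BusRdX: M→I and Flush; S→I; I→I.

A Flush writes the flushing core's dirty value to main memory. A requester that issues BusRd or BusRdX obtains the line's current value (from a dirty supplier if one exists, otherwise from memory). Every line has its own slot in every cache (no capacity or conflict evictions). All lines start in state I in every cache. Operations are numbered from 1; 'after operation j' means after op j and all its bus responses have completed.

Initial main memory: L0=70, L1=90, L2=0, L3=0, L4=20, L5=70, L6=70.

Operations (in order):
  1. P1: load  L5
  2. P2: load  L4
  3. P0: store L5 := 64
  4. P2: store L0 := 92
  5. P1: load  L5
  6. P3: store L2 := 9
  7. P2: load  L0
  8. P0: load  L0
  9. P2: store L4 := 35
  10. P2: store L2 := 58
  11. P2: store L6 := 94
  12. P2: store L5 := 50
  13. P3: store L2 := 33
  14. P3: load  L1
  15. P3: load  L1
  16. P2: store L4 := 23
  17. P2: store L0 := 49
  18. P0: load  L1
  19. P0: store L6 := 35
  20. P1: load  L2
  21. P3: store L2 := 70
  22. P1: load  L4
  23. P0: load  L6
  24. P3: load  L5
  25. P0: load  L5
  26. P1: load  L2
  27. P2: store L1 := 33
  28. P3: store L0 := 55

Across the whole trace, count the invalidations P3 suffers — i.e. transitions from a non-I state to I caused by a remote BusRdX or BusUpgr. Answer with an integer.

step 1: P1: load  L5  ⟶  ISII  (L5)  txn=BusRd  M[L5]=70
step 2: P2: load  L4  ⟶  IISI  (L4)  txn=BusRd  M[L4]=20
step 3: P0: store L5 := 64  ⟶  MIII  (L5)  txn=BusRdX  M[L5]=70
step 4: P2: store L0 := 92  ⟶  IIMI  (L0)  txn=BusRdX  M[L0]=70
step 5: P1: load  L5  ⟶  SSII  (L5)  txn=BusRd+Flush  M[L5]=64
step 6: P3: store L2 := 9  ⟶  IIIM  (L2)  txn=BusRdX  M[L2]=0
step 7: P2: load  L0  ⟶  IIMI  (L0)  txn=∅  M[L0]=70
step 8: P0: load  L0  ⟶  SISI  (L0)  txn=BusRd+Flush  M[L0]=92
step 9: P2: store L4 := 35  ⟶  IIMI  (L4)  txn=BusRdX  M[L4]=20
step 10: P2: store L2 := 58  ⟶  IIMI  (L2)  txn=BusRdX+Flush  M[L2]=9
step 11: P2: store L6 := 94  ⟶  IIMI  (L6)  txn=BusRdX  M[L6]=70
step 12: P2: store L5 := 50  ⟶  IIMI  (L5)  txn=BusRdX  M[L5]=64
step 13: P3: store L2 := 33  ⟶  IIIM  (L2)  txn=BusRdX+Flush  M[L2]=58
step 14: P3: load  L1  ⟶  IIIS  (L1)  txn=BusRd  M[L1]=90
step 15: P3: load  L1  ⟶  IIIS  (L1)  txn=∅  M[L1]=90
step 16: P2: store L4 := 23  ⟶  IIMI  (L4)  txn=∅  M[L4]=20
step 17: P2: store L0 := 49  ⟶  IIMI  (L0)  txn=BusRdX  M[L0]=92
step 18: P0: load  L1  ⟶  SIIS  (L1)  txn=BusRd  M[L1]=90
step 19: P0: store L6 := 35  ⟶  MIII  (L6)  txn=BusRdX+Flush  M[L6]=94
step 20: P1: load  L2  ⟶  ISIS  (L2)  txn=BusRd+Flush  M[L2]=33
step 21: P3: store L2 := 70  ⟶  IIIM  (L2)  txn=BusRdX  M[L2]=33
step 22: P1: load  L4  ⟶  ISSI  (L4)  txn=BusRd+Flush  M[L4]=23
step 23: P0: load  L6  ⟶  MIII  (L6)  txn=∅  M[L6]=94
step 24: P3: load  L5  ⟶  IISS  (L5)  txn=BusRd+Flush  M[L5]=50
step 25: P0: load  L5  ⟶  SISS  (L5)  txn=BusRd  M[L5]=50
step 26: P1: load  L2  ⟶  ISIS  (L2)  txn=BusRd+Flush  M[L2]=70
step 27: P2: store L1 := 33  ⟶  IIMI  (L1)  txn=BusRdX  M[L1]=90
step 28: P3: store L0 := 55  ⟶  IIIM  (L0)  txn=BusRdX+Flush  M[L0]=49

invalidations = 2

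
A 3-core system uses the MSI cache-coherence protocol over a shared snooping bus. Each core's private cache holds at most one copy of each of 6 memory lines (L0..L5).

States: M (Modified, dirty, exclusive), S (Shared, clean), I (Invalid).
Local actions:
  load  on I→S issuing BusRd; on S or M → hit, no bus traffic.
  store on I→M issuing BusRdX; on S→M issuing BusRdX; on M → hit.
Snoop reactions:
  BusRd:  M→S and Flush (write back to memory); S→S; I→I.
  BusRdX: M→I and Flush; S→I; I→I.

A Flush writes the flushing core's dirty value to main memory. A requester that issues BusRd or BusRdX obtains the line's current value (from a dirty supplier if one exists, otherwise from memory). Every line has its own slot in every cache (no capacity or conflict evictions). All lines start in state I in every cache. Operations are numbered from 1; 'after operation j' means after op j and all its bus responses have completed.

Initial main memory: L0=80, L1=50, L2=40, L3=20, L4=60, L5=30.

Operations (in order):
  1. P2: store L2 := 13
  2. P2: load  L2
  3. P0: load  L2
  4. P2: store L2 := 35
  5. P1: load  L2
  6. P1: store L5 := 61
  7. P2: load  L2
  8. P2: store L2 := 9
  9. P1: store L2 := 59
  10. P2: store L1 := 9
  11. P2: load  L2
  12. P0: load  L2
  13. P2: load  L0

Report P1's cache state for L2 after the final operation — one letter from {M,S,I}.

state = S

1. P2: store L2 := 13  bus=[BusRdX]  L2: P0=I P1=I P2=M  mem[L2]=40
2. P2: load  L2  bus=[-]  L2: P0=I P1=I P2=M  mem[L2]=40
3. P0: load  L2  bus=[BusRd,Flush]  L2: P0=S P1=I P2=S  mem[L2]=13
4. P2: store L2 := 35  bus=[BusRdX]  L2: P0=I P1=I P2=M  mem[L2]=13
5. P1: load  L2  bus=[BusRd,Flush]  L2: P0=I P1=S P2=S  mem[L2]=35
6. P1: store L5 := 61  bus=[BusRdX]  L5: P0=I P1=M P2=I  mem[L5]=30
7. P2: load  L2  bus=[-]  L2: P0=I P1=S P2=S  mem[L2]=35
8. P2: store L2 := 9  bus=[BusRdX]  L2: P0=I P1=I P2=M  mem[L2]=35
9. P1: store L2 := 59  bus=[BusRdX,Flush]  L2: P0=I P1=M P2=I  mem[L2]=9
10. P2: store L1 := 9  bus=[BusRdX]  L1: P0=I P1=I P2=M  mem[L1]=50
11. P2: load  L2  bus=[BusRd,Flush]  L2: P0=I P1=S P2=S  mem[L2]=59
12. P0: load  L2  bus=[BusRd]  L2: P0=S P1=S P2=S  mem[L2]=59
13. P2: load  L0  bus=[BusRd]  L0: P0=I P1=I P2=S  mem[L0]=80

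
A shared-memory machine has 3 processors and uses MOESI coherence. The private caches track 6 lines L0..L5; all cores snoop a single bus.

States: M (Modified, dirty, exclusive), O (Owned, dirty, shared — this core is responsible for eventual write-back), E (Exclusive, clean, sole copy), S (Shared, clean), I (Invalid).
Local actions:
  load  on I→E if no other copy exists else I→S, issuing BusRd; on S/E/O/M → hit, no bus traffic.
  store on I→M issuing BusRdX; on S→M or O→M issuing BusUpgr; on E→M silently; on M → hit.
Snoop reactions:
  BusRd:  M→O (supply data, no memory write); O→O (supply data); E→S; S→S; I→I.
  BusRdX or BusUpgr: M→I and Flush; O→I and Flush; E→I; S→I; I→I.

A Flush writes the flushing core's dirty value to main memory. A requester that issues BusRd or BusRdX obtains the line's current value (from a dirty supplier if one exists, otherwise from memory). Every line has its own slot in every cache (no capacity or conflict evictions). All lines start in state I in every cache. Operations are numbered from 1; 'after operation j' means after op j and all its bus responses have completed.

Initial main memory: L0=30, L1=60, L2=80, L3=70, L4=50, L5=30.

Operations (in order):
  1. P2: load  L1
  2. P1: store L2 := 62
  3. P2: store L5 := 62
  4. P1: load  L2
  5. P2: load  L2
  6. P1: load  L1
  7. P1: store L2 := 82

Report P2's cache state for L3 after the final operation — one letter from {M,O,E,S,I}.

state = I

step 1: P2: load  L1  ⟶  IIE  (L1)  txn=BusRd  M[L1]=60
step 2: P1: store L2 := 62  ⟶  IMI  (L2)  txn=BusRdX  M[L2]=80
step 3: P2: store L5 := 62  ⟶  IIM  (L5)  txn=BusRdX  M[L5]=30
step 4: P1: load  L2  ⟶  IMI  (L2)  txn=∅  M[L2]=80
step 5: P2: load  L2  ⟶  IOS  (L2)  txn=BusRd  M[L2]=80
step 6: P1: load  L1  ⟶  ISS  (L1)  txn=BusRd  M[L1]=60
step 7: P1: store L2 := 82  ⟶  IMI  (L2)  txn=BusUpgr  M[L2]=80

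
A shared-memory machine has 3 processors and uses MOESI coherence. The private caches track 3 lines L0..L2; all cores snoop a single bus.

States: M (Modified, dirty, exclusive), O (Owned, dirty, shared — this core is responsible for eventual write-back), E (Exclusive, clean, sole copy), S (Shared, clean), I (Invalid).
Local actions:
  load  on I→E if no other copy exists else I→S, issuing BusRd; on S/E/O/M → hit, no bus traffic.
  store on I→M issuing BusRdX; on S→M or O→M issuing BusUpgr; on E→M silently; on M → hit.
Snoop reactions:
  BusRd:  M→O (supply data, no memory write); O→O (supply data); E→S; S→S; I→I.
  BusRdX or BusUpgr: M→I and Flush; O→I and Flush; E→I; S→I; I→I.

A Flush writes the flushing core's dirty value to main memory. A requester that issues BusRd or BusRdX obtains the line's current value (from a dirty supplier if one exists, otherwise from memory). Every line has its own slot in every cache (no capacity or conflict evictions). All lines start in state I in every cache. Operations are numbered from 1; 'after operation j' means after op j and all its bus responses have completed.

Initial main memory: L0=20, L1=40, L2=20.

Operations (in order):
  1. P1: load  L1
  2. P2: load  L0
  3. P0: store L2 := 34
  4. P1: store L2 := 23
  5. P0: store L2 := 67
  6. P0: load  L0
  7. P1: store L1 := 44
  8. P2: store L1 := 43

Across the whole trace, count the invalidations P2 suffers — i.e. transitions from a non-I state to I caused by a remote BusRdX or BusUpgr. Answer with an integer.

  op1 P1: load  L1 → I/E/I on L1; bus BusRd; mem=40
  op2 P2: load  L0 → I/I/E on L0; bus BusRd; mem=20
  op3 P0: store L2 := 34 → M/I/I on L2; bus BusRdX; mem=20
  op4 P1: store L2 := 23 → I/M/I on L2; bus BusRdX Flush; mem=34
  op5 P0: store L2 := 67 → M/I/I on L2; bus BusRdX Flush; mem=23
  op6 P0: load  L0 → S/I/S on L0; bus BusRd; mem=20
  op7 P1: store L1 := 44 → I/M/I on L1; bus (none); mem=40
  op8 P2: store L1 := 43 → I/I/M on L1; bus BusRdX Flush; mem=44

invalidations = 0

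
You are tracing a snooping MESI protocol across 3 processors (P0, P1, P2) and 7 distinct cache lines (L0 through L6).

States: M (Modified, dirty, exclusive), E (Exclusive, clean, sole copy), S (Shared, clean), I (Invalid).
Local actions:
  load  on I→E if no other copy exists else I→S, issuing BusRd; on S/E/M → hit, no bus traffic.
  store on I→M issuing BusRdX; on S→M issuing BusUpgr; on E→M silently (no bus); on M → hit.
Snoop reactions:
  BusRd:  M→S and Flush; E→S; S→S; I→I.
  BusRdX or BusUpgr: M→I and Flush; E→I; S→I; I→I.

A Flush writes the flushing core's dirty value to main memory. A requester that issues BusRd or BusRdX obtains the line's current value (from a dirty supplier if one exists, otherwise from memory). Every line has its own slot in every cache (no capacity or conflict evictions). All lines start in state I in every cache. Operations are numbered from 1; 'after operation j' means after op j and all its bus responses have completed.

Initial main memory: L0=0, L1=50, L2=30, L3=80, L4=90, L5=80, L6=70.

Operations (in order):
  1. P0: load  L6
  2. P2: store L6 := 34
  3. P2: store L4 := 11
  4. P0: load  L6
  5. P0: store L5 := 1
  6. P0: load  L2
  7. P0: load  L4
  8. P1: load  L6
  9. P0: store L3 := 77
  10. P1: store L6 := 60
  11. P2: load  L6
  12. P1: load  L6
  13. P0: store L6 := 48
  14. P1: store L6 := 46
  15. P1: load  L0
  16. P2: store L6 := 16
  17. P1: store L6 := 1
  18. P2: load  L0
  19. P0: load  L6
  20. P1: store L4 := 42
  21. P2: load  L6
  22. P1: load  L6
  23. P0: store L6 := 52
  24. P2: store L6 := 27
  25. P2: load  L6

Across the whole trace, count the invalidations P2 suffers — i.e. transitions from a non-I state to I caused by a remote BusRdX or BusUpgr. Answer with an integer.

invalidations = 5

step 1: P0: load  L6  ⟶  EII  (L6)  txn=BusRd  M[L6]=70
step 2: P2: store L6 := 34  ⟶  IIM  (L6)  txn=BusRdX  M[L6]=70
step 3: P2: store L4 := 11  ⟶  IIM  (L4)  txn=BusRdX  M[L4]=90
step 4: P0: load  L6  ⟶  SIS  (L6)  txn=BusRd+Flush  M[L6]=34
step 5: P0: store L5 := 1  ⟶  MII  (L5)  txn=BusRdX  M[L5]=80
step 6: P0: load  L2  ⟶  EII  (L2)  txn=BusRd  M[L2]=30
step 7: P0: load  L4  ⟶  SIS  (L4)  txn=BusRd+Flush  M[L4]=11
step 8: P1: load  L6  ⟶  SSS  (L6)  txn=BusRd  M[L6]=34
step 9: P0: store L3 := 77  ⟶  MII  (L3)  txn=BusRdX  M[L3]=80
step 10: P1: store L6 := 60  ⟶  IMI  (L6)  txn=BusUpgr  M[L6]=34
step 11: P2: load  L6  ⟶  ISS  (L6)  txn=BusRd+Flush  M[L6]=60
step 12: P1: load  L6  ⟶  ISS  (L6)  txn=∅  M[L6]=60
step 13: P0: store L6 := 48  ⟶  MII  (L6)  txn=BusRdX  M[L6]=60
step 14: P1: store L6 := 46  ⟶  IMI  (L6)  txn=BusRdX+Flush  M[L6]=48
step 15: P1: load  L0  ⟶  IEI  (L0)  txn=BusRd  M[L0]=0
step 16: P2: store L6 := 16  ⟶  IIM  (L6)  txn=BusRdX+Flush  M[L6]=46
step 17: P1: store L6 := 1  ⟶  IMI  (L6)  txn=BusRdX+Flush  M[L6]=16
step 18: P2: load  L0  ⟶  ISS  (L0)  txn=BusRd  M[L0]=0
step 19: P0: load  L6  ⟶  SSI  (L6)  txn=BusRd+Flush  M[L6]=1
step 20: P1: store L4 := 42  ⟶  IMI  (L4)  txn=BusRdX  M[L4]=11
step 21: P2: load  L6  ⟶  SSS  (L6)  txn=BusRd  M[L6]=1
step 22: P1: load  L6  ⟶  SSS  (L6)  txn=∅  M[L6]=1
step 23: P0: store L6 := 52  ⟶  MII  (L6)  txn=BusUpgr  M[L6]=1
step 24: P2: store L6 := 27  ⟶  IIM  (L6)  txn=BusRdX+Flush  M[L6]=52
step 25: P2: load  L6  ⟶  IIM  (L6)  txn=∅  M[L6]=52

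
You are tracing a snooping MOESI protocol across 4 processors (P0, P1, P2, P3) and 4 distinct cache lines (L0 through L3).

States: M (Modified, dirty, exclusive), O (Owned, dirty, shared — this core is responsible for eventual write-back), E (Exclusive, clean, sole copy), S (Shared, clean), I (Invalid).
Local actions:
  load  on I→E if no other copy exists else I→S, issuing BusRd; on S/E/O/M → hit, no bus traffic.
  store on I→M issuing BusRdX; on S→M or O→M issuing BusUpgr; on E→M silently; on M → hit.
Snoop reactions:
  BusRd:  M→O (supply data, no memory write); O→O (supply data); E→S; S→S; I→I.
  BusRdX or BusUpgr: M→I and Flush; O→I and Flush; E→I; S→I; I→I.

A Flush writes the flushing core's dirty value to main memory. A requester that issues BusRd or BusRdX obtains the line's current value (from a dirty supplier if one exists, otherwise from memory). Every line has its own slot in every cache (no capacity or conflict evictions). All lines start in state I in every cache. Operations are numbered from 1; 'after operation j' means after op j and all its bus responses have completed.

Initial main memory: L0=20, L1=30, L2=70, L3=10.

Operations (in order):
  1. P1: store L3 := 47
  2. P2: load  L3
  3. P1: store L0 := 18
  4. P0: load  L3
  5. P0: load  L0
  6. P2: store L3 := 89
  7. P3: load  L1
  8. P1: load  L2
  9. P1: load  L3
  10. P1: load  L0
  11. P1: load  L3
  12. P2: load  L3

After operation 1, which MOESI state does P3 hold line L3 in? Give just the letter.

step 1: P1: store L3 := 47  ⟶  IMII  (L3)  txn=BusRdX  M[L3]=10
step 2: P2: load  L3  ⟶  IOSI  (L3)  txn=BusRd  M[L3]=10
step 3: P1: store L0 := 18  ⟶  IMII  (L0)  txn=BusRdX  M[L0]=20
step 4: P0: load  L3  ⟶  SOSI  (L3)  txn=BusRd  M[L3]=10
step 5: P0: load  L0  ⟶  SOII  (L0)  txn=BusRd  M[L0]=20
step 6: P2: store L3 := 89  ⟶  IIMI  (L3)  txn=BusUpgr+Flush  M[L3]=47
step 7: P3: load  L1  ⟶  IIIE  (L1)  txn=BusRd  M[L1]=30
step 8: P1: load  L2  ⟶  IEII  (L2)  txn=BusRd  M[L2]=70
step 9: P1: load  L3  ⟶  ISOI  (L3)  txn=BusRd  M[L3]=47
step 10: P1: load  L0  ⟶  SOII  (L0)  txn=∅  M[L0]=20
step 11: P1: load  L3  ⟶  ISOI  (L3)  txn=∅  M[L3]=47
step 12: P2: load  L3  ⟶  ISOI  (L3)  txn=∅  M[L3]=47

state = I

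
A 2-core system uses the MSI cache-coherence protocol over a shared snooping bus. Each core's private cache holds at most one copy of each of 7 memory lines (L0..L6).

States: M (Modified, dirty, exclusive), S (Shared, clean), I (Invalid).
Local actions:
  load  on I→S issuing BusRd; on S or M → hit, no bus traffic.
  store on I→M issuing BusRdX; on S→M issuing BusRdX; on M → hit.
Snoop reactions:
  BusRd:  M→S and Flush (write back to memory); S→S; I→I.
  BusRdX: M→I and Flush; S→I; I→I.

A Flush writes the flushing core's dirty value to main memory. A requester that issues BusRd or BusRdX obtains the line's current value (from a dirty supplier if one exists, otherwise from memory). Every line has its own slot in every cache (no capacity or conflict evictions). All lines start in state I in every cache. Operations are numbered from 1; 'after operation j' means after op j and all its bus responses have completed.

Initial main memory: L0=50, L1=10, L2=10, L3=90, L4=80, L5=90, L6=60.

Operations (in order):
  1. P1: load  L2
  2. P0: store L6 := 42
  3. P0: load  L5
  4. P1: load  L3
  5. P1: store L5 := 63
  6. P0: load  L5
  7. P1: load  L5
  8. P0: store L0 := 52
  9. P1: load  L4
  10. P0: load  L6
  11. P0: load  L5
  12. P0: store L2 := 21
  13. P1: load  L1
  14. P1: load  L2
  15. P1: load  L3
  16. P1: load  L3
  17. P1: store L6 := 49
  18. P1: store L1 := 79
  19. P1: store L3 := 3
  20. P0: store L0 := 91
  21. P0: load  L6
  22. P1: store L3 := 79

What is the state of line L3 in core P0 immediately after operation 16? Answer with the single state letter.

state = I

1. P1: load  L2  bus=[BusRd]  L2: P0=I P1=S  mem[L2]=10
2. P0: store L6 := 42  bus=[BusRdX]  L6: P0=M P1=I  mem[L6]=60
3. P0: load  L5  bus=[BusRd]  L5: P0=S P1=I  mem[L5]=90
4. P1: load  L3  bus=[BusRd]  L3: P0=I P1=S  mem[L3]=90
5. P1: store L5 := 63  bus=[BusRdX]  L5: P0=I P1=M  mem[L5]=90
6. P0: load  L5  bus=[BusRd,Flush]  L5: P0=S P1=S  mem[L5]=63
7. P1: load  L5  bus=[-]  L5: P0=S P1=S  mem[L5]=63
8. P0: store L0 := 52  bus=[BusRdX]  L0: P0=M P1=I  mem[L0]=50
9. P1: load  L4  bus=[BusRd]  L4: P0=I P1=S  mem[L4]=80
10. P0: load  L6  bus=[-]  L6: P0=M P1=I  mem[L6]=60
11. P0: load  L5  bus=[-]  L5: P0=S P1=S  mem[L5]=63
12. P0: store L2 := 21  bus=[BusRdX]  L2: P0=M P1=I  mem[L2]=10
13. P1: load  L1  bus=[BusRd]  L1: P0=I P1=S  mem[L1]=10
14. P1: load  L2  bus=[BusRd,Flush]  L2: P0=S P1=S  mem[L2]=21
15. P1: load  L3  bus=[-]  L3: P0=I P1=S  mem[L3]=90
16. P1: load  L3  bus=[-]  L3: P0=I P1=S  mem[L3]=90
17. P1: store L6 := 49  bus=[BusRdX,Flush]  L6: P0=I P1=M  mem[L6]=42
18. P1: store L1 := 79  bus=[BusRdX]  L1: P0=I P1=M  mem[L1]=10
19. P1: store L3 := 3  bus=[BusRdX]  L3: P0=I P1=M  mem[L3]=90
20. P0: store L0 := 91  bus=[-]  L0: P0=M P1=I  mem[L0]=50
21. P0: load  L6  bus=[BusRd,Flush]  L6: P0=S P1=S  mem[L6]=49
22. P1: store L3 := 79  bus=[-]  L3: P0=I P1=M  mem[L3]=90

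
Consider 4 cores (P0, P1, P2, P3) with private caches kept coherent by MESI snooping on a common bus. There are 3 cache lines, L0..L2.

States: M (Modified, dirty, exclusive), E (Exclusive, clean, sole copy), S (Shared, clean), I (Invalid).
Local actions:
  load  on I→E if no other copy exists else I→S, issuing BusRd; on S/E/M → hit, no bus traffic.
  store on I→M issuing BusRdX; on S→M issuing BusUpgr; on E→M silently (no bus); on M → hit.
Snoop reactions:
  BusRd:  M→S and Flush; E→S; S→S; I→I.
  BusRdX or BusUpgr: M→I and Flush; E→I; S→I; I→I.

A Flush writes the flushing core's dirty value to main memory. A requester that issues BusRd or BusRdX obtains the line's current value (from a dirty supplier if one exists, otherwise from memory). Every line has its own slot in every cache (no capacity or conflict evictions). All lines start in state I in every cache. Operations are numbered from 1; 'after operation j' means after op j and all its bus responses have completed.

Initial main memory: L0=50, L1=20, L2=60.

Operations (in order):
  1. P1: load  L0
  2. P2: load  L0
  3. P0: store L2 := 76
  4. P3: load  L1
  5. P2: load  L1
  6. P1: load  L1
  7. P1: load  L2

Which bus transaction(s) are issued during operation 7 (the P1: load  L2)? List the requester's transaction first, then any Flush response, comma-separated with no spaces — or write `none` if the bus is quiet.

bus = BusRd,Flush

  op1 P1: load  L0 → I/E/I/I on L0; bus BusRd; mem=50
  op2 P2: load  L0 → I/S/S/I on L0; bus BusRd; mem=50
  op3 P0: store L2 := 76 → M/I/I/I on L2; bus BusRdX; mem=60
  op4 P3: load  L1 → I/I/I/E on L1; bus BusRd; mem=20
  op5 P2: load  L1 → I/I/S/S on L1; bus BusRd; mem=20
  op6 P1: load  L1 → I/S/S/S on L1; bus BusRd; mem=20
  op7 P1: load  L2 → S/S/I/I on L2; bus BusRd Flush; mem=76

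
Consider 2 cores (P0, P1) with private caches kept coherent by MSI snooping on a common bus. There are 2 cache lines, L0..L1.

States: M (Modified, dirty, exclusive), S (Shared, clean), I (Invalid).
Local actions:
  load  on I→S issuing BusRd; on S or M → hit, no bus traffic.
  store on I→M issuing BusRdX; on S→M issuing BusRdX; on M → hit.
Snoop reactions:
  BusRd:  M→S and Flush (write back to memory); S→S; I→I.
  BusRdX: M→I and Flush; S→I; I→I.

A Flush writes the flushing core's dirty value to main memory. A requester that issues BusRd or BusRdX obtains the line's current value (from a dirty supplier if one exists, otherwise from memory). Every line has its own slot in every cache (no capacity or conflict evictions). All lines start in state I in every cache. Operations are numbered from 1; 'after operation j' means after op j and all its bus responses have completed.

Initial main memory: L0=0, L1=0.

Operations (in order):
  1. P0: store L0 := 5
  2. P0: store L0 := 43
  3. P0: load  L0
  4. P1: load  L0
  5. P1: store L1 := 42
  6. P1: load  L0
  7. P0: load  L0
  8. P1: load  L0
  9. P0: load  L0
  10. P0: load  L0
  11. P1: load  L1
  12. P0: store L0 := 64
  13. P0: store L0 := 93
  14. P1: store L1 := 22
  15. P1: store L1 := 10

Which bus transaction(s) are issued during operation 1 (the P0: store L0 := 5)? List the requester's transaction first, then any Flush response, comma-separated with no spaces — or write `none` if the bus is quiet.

bus = BusRdX

  op1 P0: store L0 := 5 → M/I on L0; bus BusRdX; mem=0
  op2 P0: store L0 := 43 → M/I on L0; bus (none); mem=0
  op3 P0: load  L0 → M/I on L0; bus (none); mem=0
  op4 P1: load  L0 → S/S on L0; bus BusRd Flush; mem=43
  op5 P1: store L1 := 42 → I/M on L1; bus BusRdX; mem=0
  op6 P1: load  L0 → S/S on L0; bus (none); mem=43
  op7 P0: load  L0 → S/S on L0; bus (none); mem=43
  op8 P1: load  L0 → S/S on L0; bus (none); mem=43
  op9 P0: load  L0 → S/S on L0; bus (none); mem=43
  op10 P0: load  L0 → S/S on L0; bus (none); mem=43
  op11 P1: load  L1 → I/M on L1; bus (none); mem=0
  op12 P0: store L0 := 64 → M/I on L0; bus BusRdX; mem=43
  op13 P0: store L0 := 93 → M/I on L0; bus (none); mem=43
  op14 P1: store L1 := 22 → I/M on L1; bus (none); mem=0
  op15 P1: store L1 := 10 → I/M on L1; bus (none); mem=0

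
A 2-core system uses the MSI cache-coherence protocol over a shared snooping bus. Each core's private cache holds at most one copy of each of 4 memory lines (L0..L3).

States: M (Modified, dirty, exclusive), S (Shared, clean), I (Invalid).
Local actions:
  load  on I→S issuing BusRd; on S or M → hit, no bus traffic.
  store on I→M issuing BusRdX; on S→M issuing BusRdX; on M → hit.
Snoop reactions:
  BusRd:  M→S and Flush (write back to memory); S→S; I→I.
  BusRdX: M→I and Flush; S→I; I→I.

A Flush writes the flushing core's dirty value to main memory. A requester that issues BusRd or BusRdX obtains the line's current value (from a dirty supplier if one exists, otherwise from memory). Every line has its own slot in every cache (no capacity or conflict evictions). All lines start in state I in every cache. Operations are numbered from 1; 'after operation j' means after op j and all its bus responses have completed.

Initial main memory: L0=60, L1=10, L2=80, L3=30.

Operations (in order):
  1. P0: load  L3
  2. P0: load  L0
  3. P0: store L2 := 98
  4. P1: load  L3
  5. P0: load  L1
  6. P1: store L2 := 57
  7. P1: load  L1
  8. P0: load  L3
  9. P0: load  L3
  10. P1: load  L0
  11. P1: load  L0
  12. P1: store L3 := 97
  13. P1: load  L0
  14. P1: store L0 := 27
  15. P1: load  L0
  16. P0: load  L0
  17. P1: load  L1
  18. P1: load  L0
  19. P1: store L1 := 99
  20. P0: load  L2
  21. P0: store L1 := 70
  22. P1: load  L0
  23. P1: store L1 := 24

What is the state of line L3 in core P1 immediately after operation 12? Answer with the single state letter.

state = M

  op1 P0: load  L3 → S/I on L3; bus BusRd; mem=30
  op2 P0: load  L0 → S/I on L0; bus BusRd; mem=60
  op3 P0: store L2 := 98 → M/I on L2; bus BusRdX; mem=80
  op4 P1: load  L3 → S/S on L3; bus BusRd; mem=30
  op5 P0: load  L1 → S/I on L1; bus BusRd; mem=10
  op6 P1: store L2 := 57 → I/M on L2; bus BusRdX Flush; mem=98
  op7 P1: load  L1 → S/S on L1; bus BusRd; mem=10
  op8 P0: load  L3 → S/S on L3; bus (none); mem=30
  op9 P0: load  L3 → S/S on L3; bus (none); mem=30
  op10 P1: load  L0 → S/S on L0; bus BusRd; mem=60
  op11 P1: load  L0 → S/S on L0; bus (none); mem=60
  op12 P1: store L3 := 97 → I/M on L3; bus BusRdX; mem=30
  op13 P1: load  L0 → S/S on L0; bus (none); mem=60
  op14 P1: store L0 := 27 → I/M on L0; bus BusRdX; mem=60
  op15 P1: load  L0 → I/M on L0; bus (none); mem=60
  op16 P0: load  L0 → S/S on L0; bus BusRd Flush; mem=27
  op17 P1: load  L1 → S/S on L1; bus (none); mem=10
  op18 P1: load  L0 → S/S on L0; bus (none); mem=27
  op19 P1: store L1 := 99 → I/M on L1; bus BusRdX; mem=10
  op20 P0: load  L2 → S/S on L2; bus BusRd Flush; mem=57
  op21 P0: store L1 := 70 → M/I on L1; bus BusRdX Flush; mem=99
  op22 P1: load  L0 → S/S on L0; bus (none); mem=27
  op23 P1: store L1 := 24 → I/M on L1; bus BusRdX Flush; mem=70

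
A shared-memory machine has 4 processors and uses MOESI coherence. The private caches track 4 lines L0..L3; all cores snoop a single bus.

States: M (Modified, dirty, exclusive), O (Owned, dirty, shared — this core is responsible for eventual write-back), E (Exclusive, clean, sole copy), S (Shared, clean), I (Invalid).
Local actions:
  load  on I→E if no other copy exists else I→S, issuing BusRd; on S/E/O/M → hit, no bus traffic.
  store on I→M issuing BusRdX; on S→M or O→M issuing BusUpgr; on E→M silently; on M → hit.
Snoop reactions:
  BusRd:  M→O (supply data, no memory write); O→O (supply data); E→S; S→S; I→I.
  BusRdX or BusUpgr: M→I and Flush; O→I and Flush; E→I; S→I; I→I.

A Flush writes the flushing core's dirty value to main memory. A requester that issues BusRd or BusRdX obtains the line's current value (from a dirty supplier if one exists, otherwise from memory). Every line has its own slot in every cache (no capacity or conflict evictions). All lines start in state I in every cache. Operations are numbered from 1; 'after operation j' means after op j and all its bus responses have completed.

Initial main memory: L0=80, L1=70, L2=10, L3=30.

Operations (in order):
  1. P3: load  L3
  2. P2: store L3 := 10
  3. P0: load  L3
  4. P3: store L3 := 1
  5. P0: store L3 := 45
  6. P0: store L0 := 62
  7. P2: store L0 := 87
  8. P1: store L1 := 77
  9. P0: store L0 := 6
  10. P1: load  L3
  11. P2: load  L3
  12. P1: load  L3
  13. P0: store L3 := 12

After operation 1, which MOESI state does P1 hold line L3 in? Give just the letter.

state = I

step 1: P3: load  L3  ⟶  IIIE  (L3)  txn=BusRd  M[L3]=30
step 2: P2: store L3 := 10  ⟶  IIMI  (L3)  txn=BusRdX  M[L3]=30
step 3: P0: load  L3  ⟶  SIOI  (L3)  txn=BusRd  M[L3]=30
step 4: P3: store L3 := 1  ⟶  IIIM  (L3)  txn=BusRdX+Flush  M[L3]=10
step 5: P0: store L3 := 45  ⟶  MIII  (L3)  txn=BusRdX+Flush  M[L3]=1
step 6: P0: store L0 := 62  ⟶  MIII  (L0)  txn=BusRdX  M[L0]=80
step 7: P2: store L0 := 87  ⟶  IIMI  (L0)  txn=BusRdX+Flush  M[L0]=62
step 8: P1: store L1 := 77  ⟶  IMII  (L1)  txn=BusRdX  M[L1]=70
step 9: P0: store L0 := 6  ⟶  MIII  (L0)  txn=BusRdX+Flush  M[L0]=87
step 10: P1: load  L3  ⟶  OSII  (L3)  txn=BusRd  M[L3]=1
step 11: P2: load  L3  ⟶  OSSI  (L3)  txn=BusRd  M[L3]=1
step 12: P1: load  L3  ⟶  OSSI  (L3)  txn=∅  M[L3]=1
step 13: P0: store L3 := 12  ⟶  MIII  (L3)  txn=BusUpgr  M[L3]=1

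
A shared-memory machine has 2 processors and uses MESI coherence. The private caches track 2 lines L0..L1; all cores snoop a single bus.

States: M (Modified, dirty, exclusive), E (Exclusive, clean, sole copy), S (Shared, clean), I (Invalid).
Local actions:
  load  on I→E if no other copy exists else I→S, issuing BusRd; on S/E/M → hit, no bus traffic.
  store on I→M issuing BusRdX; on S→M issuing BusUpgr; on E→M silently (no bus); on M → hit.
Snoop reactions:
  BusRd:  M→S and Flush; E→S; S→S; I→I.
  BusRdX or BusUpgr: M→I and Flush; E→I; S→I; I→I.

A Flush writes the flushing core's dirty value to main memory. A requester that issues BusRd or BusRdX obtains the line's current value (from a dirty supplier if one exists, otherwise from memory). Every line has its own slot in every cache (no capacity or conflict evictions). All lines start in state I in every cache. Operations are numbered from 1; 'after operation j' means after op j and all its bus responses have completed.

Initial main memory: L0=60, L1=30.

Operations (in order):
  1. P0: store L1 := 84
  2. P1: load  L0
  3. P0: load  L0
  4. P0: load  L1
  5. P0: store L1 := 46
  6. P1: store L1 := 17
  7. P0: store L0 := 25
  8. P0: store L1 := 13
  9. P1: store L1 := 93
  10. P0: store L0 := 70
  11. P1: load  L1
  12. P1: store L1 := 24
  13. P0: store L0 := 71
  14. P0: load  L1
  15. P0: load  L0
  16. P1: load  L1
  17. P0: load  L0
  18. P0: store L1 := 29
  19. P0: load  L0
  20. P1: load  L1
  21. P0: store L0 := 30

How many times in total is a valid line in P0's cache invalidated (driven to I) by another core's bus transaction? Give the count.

invalidations = 2

[1] P0: store L1 := 84 | P0:M(84), P1:I | bus: BusRdX
[2] P1: load  L0 | P0:I, P1:E(60) | bus: BusRd
[3] P0: load  L0 | P0:S(60), P1:S(60) | bus: BusRd
[4] P0: load  L1 | P0:M(84), P1:I | bus: none
[5] P0: store L1 := 46 | P0:M(46), P1:I | bus: none
[6] P1: store L1 := 17 | P0:I, P1:M(17) | bus: BusRdX,Flush
[7] P0: store L0 := 25 | P0:M(25), P1:I | bus: BusUpgr
[8] P0: store L1 := 13 | P0:M(13), P1:I | bus: BusRdX,Flush
[9] P1: store L1 := 93 | P0:I, P1:M(93) | bus: BusRdX,Flush
[10] P0: store L0 := 70 | P0:M(70), P1:I | bus: none
[11] P1: load  L1 | P0:I, P1:M(93) | bus: none
[12] P1: store L1 := 24 | P0:I, P1:M(24) | bus: none
[13] P0: store L0 := 71 | P0:M(71), P1:I | bus: none
[14] P0: load  L1 | P0:S(24), P1:S(24) | bus: BusRd,Flush
[15] P0: load  L0 | P0:M(71), P1:I | bus: none
[16] P1: load  L1 | P0:S(24), P1:S(24) | bus: none
[17] P0: load  L0 | P0:M(71), P1:I | bus: none
[18] P0: store L1 := 29 | P0:M(29), P1:I | bus: BusUpgr
[19] P0: load  L0 | P0:M(71), P1:I | bus: none
[20] P1: load  L1 | P0:S(29), P1:S(29) | bus: BusRd,Flush
[21] P0: store L0 := 30 | P0:M(30), P1:I | bus: none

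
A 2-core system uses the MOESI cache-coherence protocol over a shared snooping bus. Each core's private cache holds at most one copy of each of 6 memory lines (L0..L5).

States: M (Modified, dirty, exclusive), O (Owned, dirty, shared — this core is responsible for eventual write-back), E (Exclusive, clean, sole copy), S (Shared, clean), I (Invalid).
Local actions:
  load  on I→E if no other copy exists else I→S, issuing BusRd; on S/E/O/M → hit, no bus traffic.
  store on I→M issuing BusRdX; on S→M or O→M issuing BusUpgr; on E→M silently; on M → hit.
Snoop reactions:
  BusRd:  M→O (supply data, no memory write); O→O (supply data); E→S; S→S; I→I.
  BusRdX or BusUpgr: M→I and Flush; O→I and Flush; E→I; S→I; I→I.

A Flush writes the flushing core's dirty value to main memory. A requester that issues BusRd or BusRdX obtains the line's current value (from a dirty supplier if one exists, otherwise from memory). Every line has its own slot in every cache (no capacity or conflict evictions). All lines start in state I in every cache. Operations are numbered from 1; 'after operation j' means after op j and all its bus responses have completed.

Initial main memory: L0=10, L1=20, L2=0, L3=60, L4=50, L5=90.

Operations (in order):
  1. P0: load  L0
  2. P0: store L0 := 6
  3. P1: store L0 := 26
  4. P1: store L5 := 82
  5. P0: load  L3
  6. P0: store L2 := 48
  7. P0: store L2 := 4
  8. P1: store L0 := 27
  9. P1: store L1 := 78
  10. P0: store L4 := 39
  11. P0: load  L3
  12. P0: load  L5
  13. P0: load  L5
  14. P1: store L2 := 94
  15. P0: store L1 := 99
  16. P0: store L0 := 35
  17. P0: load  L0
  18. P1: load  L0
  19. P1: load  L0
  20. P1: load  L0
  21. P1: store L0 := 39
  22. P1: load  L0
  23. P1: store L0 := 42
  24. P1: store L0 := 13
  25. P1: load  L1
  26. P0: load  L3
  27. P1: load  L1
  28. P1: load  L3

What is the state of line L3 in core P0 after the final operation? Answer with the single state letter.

[1] P0: load  L0 | P0:E(10), P1:I | bus: BusRd
[2] P0: store L0 := 6 | P0:M(6), P1:I | bus: none
[3] P1: store L0 := 26 | P0:I, P1:M(26) | bus: BusRdX,Flush
[4] P1: store L5 := 82 | P0:I, P1:M(82) | bus: BusRdX
[5] P0: load  L3 | P0:E(60), P1:I | bus: BusRd
[6] P0: store L2 := 48 | P0:M(48), P1:I | bus: BusRdX
[7] P0: store L2 := 4 | P0:M(4), P1:I | bus: none
[8] P1: store L0 := 27 | P0:I, P1:M(27) | bus: none
[9] P1: store L1 := 78 | P0:I, P1:M(78) | bus: BusRdX
[10] P0: store L4 := 39 | P0:M(39), P1:I | bus: BusRdX
[11] P0: load  L3 | P0:E(60), P1:I | bus: none
[12] P0: load  L5 | P0:S(82), P1:O(82) | bus: BusRd
[13] P0: load  L5 | P0:S(82), P1:O(82) | bus: none
[14] P1: store L2 := 94 | P0:I, P1:M(94) | bus: BusRdX,Flush
[15] P0: store L1 := 99 | P0:M(99), P1:I | bus: BusRdX,Flush
[16] P0: store L0 := 35 | P0:M(35), P1:I | bus: BusRdX,Flush
[17] P0: load  L0 | P0:M(35), P1:I | bus: none
[18] P1: load  L0 | P0:O(35), P1:S(35) | bus: BusRd
[19] P1: load  L0 | P0:O(35), P1:S(35) | bus: none
[20] P1: load  L0 | P0:O(35), P1:S(35) | bus: none
[21] P1: store L0 := 39 | P0:I, P1:M(39) | bus: BusUpgr,Flush
[22] P1: load  L0 | P0:I, P1:M(39) | bus: none
[23] P1: store L0 := 42 | P0:I, P1:M(42) | bus: none
[24] P1: store L0 := 13 | P0:I, P1:M(13) | bus: none
[25] P1: load  L1 | P0:O(99), P1:S(99) | bus: BusRd
[26] P0: load  L3 | P0:E(60), P1:I | bus: none
[27] P1: load  L1 | P0:O(99), P1:S(99) | bus: none
[28] P1: load  L3 | P0:S(60), P1:S(60) | bus: BusRd

state = S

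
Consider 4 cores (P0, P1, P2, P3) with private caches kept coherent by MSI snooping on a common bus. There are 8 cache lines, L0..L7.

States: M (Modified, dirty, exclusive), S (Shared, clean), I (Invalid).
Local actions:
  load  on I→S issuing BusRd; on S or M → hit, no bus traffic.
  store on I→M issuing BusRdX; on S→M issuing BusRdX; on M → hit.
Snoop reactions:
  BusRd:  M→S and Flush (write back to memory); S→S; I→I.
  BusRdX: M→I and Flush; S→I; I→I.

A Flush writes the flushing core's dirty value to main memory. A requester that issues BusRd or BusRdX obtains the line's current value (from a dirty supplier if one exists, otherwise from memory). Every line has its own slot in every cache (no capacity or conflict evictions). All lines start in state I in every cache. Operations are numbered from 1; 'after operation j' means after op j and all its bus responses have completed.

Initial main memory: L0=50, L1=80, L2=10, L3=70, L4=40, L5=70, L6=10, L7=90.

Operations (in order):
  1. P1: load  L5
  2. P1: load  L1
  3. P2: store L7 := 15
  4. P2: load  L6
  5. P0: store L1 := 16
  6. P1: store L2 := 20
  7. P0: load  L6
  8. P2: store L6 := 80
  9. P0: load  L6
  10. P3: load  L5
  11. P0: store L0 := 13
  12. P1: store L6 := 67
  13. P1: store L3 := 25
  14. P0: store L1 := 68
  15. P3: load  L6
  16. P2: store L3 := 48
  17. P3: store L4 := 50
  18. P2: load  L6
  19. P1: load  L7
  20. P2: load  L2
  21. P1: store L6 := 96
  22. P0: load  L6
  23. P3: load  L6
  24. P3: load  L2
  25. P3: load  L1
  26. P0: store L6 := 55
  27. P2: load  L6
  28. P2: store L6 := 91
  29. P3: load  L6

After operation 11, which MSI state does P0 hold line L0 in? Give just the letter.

step 1: P1: load  L5  ⟶  ISII  (L5)  txn=BusRd  M[L5]=70
step 2: P1: load  L1  ⟶  ISII  (L1)  txn=BusRd  M[L1]=80
step 3: P2: store L7 := 15  ⟶  IIMI  (L7)  txn=BusRdX  M[L7]=90
step 4: P2: load  L6  ⟶  IISI  (L6)  txn=BusRd  M[L6]=10
step 5: P0: store L1 := 16  ⟶  MIII  (L1)  txn=BusRdX  M[L1]=80
step 6: P1: store L2 := 20  ⟶  IMII  (L2)  txn=BusRdX  M[L2]=10
step 7: P0: load  L6  ⟶  SISI  (L6)  txn=BusRd  M[L6]=10
step 8: P2: store L6 := 80  ⟶  IIMI  (L6)  txn=BusRdX  M[L6]=10
step 9: P0: load  L6  ⟶  SISI  (L6)  txn=BusRd+Flush  M[L6]=80
step 10: P3: load  L5  ⟶  ISIS  (L5)  txn=BusRd  M[L5]=70
step 11: P0: store L0 := 13  ⟶  MIII  (L0)  txn=BusRdX  M[L0]=50
step 12: P1: store L6 := 67  ⟶  IMII  (L6)  txn=BusRdX  M[L6]=80
step 13: P1: store L3 := 25  ⟶  IMII  (L3)  txn=BusRdX  M[L3]=70
step 14: P0: store L1 := 68  ⟶  MIII  (L1)  txn=∅  M[L1]=80
step 15: P3: load  L6  ⟶  ISIS  (L6)  txn=BusRd+Flush  M[L6]=67
step 16: P2: store L3 := 48  ⟶  IIMI  (L3)  txn=BusRdX+Flush  M[L3]=25
step 17: P3: store L4 := 50  ⟶  IIIM  (L4)  txn=BusRdX  M[L4]=40
step 18: P2: load  L6  ⟶  ISSS  (L6)  txn=BusRd  M[L6]=67
step 19: P1: load  L7  ⟶  ISSI  (L7)  txn=BusRd+Flush  M[L7]=15
step 20: P2: load  L2  ⟶  ISSI  (L2)  txn=BusRd+Flush  M[L2]=20
step 21: P1: store L6 := 96  ⟶  IMII  (L6)  txn=BusRdX  M[L6]=67
step 22: P0: load  L6  ⟶  SSII  (L6)  txn=BusRd+Flush  M[L6]=96
step 23: P3: load  L6  ⟶  SSIS  (L6)  txn=BusRd  M[L6]=96
step 24: P3: load  L2  ⟶  ISSS  (L2)  txn=BusRd  M[L2]=20
step 25: P3: load  L1  ⟶  SIIS  (L1)  txn=BusRd+Flush  M[L1]=68
step 26: P0: store L6 := 55  ⟶  MIII  (L6)  txn=BusRdX  M[L6]=96
step 27: P2: load  L6  ⟶  SISI  (L6)  txn=BusRd+Flush  M[L6]=55
step 28: P2: store L6 := 91  ⟶  IIMI  (L6)  txn=BusRdX  M[L6]=55
step 29: P3: load  L6  ⟶  IISS  (L6)  txn=BusRd+Flush  M[L6]=91

state = M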